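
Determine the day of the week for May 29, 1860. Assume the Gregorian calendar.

Tuesday

January 1, 1860 is a Sunday.
Jan 1, 1860 → Feb 1, 1860: 31 days (January has 31).
Feb 1, 1860 → Mar 1, 1860: 29 days (February has 29).
Mar 1, 1860 → Apr 1, 1860: 31 days (March has 31).
Apr 1, 1860 → May 1, 1860: 30 days (April has 30).
May 1, 1860 → May 29, 1860: 28 days.
Total: 149 days.
149 mod 7 = 2, so Sunday + 2 = Tuesday.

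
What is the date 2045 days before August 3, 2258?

December 27, 2252

−365 (one year) → Aug 3, 2257 (1680 left).
−365 (one year) → Aug 3, 2256 (1315 left).
−366 (one year; includes Feb 29, 2256) → Aug 3, 2255 (949 left).
−365 (one year) → Aug 3, 2254 (584 left).
−365 (one year) → Aug 3, 2253 (219 left).
−3 → Jul 31, 2253 (end of Jul, 31 days; 216 left).
−31 → Jun 30, 2253 (end of Jun, 30 days; 185 left).
−30 → May 31, 2253 (end of May, 31 days; 155 left).
−31 → Apr 30, 2253 (end of Apr, 30 days; 124 left).
−30 → Mar 31, 2253 (end of Mar, 31 days; 94 left).
−31 → Feb 28, 2253 (end of Feb, 28 days; 63 left).
−28 → Jan 31, 2253 (end of Jan, 31 days; 35 left).
−31 → Dec 31, 2252 (end of Dec, 31 days; 4 left).
−4 → Dec 27, 2252.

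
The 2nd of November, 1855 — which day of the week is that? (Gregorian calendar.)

January 1, 1855 is a Monday.
Jan 1, 1855 → Feb 1, 1855: 31 days (January has 31).
Feb 1, 1855 → Mar 1, 1855: 28 days (February has 28).
Mar 1, 1855 → Apr 1, 1855: 31 days (March has 31).
Apr 1, 1855 → May 1, 1855: 30 days (April has 30).
May 1, 1855 → Jun 1, 1855: 31 days (May has 31).
Jun 1, 1855 → Jul 1, 1855: 30 days (June has 30).
Jul 1, 1855 → Aug 1, 1855: 31 days (July has 31).
Aug 1, 1855 → Sep 1, 1855: 31 days (August has 31).
Sep 1, 1855 → Oct 1, 1855: 30 days (September has 30).
Oct 1, 1855 → Nov 1, 1855: 31 days (October has 31).
Nov 1, 1855 → Nov 2, 1855: 1 days.
Total: 305 days.
305 mod 7 = 4, so Monday + 4 = Friday.

Friday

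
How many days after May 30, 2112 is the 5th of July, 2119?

May 30, 2112 → May 30, 2113: 365 days.
May 30, 2113 → May 30, 2114: 365 days.
May 30, 2114 → May 30, 2115: 365 days.
May 30, 2115 → May 30, 2116: 366 days (Feb 29, 2116 is in that span).
May 30, 2116 → May 30, 2117: 365 days.
May 30, 2117 → May 30, 2118: 365 days.
May 30, 2118 → May 30, 2119: 365 days.
May 30, 2119 → Jun 30, 2119: 31 days (May has 31).
Jun 30, 2119 → Jul 5, 2119: 5 days.
Total: 2592 days.

2592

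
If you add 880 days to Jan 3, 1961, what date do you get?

June 2, 1963

+365 (one year) → Jan 3, 1962 (515 left).
+365 (one year) → Jan 3, 1963 (150 left).
Jan has 31 days: +29 → Feb 1, 1963 (121 left).
Feb has 28 days: +28 → Mar 1, 1963 (93 left).
Mar has 31 days: +31 → Apr 1, 1963 (62 left).
Apr has 30 days: +30 → May 1, 1963 (32 left).
May has 31 days: +31 → Jun 1, 1963 (1 left).
+1 → Jun 2, 1963.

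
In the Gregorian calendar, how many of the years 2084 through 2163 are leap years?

19

Multiples of 4 in [2084,2163]: 20.
Of those, multiples of 100: 1 (not leap unless ÷400).
Multiples of 400: 0.
Leap years = 20 − 1 + 0 = 19.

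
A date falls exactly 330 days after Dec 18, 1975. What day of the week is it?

Friday

First find the weekday of Dec 18, 1975. Doomsday rule: the anchor day for the 1900s is Wednesday. For year 75: 75÷12 = 6 r 3, and 3÷4 = 0, so 6+3+0 = 9.
Wednesday + 9 ≡ Friday — that's 1975's doomsday.
In December the doomsday date is Dec 12.
Dec 18 is 6 days after Dec 12; 6 mod 7 = 6, so Friday + 6 = Thursday.
330 mod 7 = 1, so 330 days after a Thursday is Thursday + 1 = Friday.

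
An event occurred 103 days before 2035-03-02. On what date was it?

November 19, 2034

−2 → Feb 28, 2035 (end of Feb, 28 days; 101 left).
−28 → Jan 31, 2035 (end of Jan, 31 days; 73 left).
−31 → Dec 31, 2034 (end of Dec, 31 days; 42 left).
−31 → Nov 30, 2034 (end of Nov, 30 days; 11 left).
−11 → Nov 19, 2034.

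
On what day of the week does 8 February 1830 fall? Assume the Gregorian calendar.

Doomsday rule: the anchor day for the 1800s is Friday. For year 30: 30÷12 = 2 r 6, and 6÷4 = 1, so 2+6+1 = 9.
Friday + 9 ≡ Sunday — that's 1830's doomsday.
In February the doomsday date is Feb 28 (1830 is not a leap year).
Feb 8 is 20 days before Feb 28; 20 mod 7 = 6, so Sunday − 6 = Monday.

Monday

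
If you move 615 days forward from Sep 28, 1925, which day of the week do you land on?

First find the weekday of Sep 28, 1925. Doomsday rule: the anchor day for the 1900s is Wednesday. For year 25: 25÷12 = 2 r 1, and 1÷4 = 0, so 2+1+0 = 3.
Wednesday + 3 ≡ Saturday — that's 1925's doomsday.
In September the doomsday date is Sep 5.
Sep 28 is 23 days after Sep 5; 23 mod 7 = 2, so Saturday + 2 = Monday.
615 mod 7 = 6, so 615 days after a Monday is Monday + 6 = Sunday.

Sunday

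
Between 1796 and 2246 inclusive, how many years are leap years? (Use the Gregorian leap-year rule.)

109

Multiples of 4 in [1796,2246]: 113.
Of those, multiples of 100: 5 (not leap unless ÷400).
Multiples of 400: 1.
Leap years = 113 − 5 + 1 = 109.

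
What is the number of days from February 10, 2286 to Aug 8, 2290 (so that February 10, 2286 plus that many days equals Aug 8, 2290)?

Feb 10, 2286 → Feb 10, 2287: 365 days.
Feb 10, 2287 → Feb 10, 2288: 365 days.
Feb 10, 2288 → Feb 10, 2289: 366 days (Feb 29, 2288 is in that span).
Feb 10, 2289 → Feb 10, 2290: 365 days.
Feb 10, 2290 → Mar 10, 2290: 28 days (February has 28).
Mar 10, 2290 → Apr 10, 2290: 31 days (March has 31).
Apr 10, 2290 → May 10, 2290: 30 days (April has 30).
May 10, 2290 → Jun 10, 2290: 31 days (May has 31).
Jun 10, 2290 → Jul 10, 2290: 30 days (June has 30).
Jul 10, 2290 → Aug 8, 2290: 29 days.
Total: 1640 days.

1640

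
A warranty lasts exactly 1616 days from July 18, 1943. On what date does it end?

December 20, 1947

+366 (one year; includes Feb 29, 1944) → Jul 18, 1944 (1250 left).
+365 (one year) → Jul 18, 1945 (885 left).
+365 (one year) → Jul 18, 1946 (520 left).
+365 (one year) → Jul 18, 1947 (155 left).
Jul has 31 days: +14 → Aug 1, 1947 (141 left).
Aug has 31 days: +31 → Sep 1, 1947 (110 left).
Sep has 30 days: +30 → Oct 1, 1947 (80 left).
Oct has 31 days: +31 → Nov 1, 1947 (49 left).
Nov has 30 days: +30 → Dec 1, 1947 (19 left).
+19 → Dec 20, 1947.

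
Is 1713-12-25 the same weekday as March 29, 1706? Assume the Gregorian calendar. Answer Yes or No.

Yes

From Mar 29, 1706 to Dec 25, 1713 is 2828 days.
2828 mod 7 = 0, so they are the same weekday.
(Mar 29, 1706 is a Monday; Dec 25, 1713 is a Monday.)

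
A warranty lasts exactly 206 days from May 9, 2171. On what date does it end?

May has 31 days: +23 → Jun 1, 2171 (183 left).
Jun has 30 days: +30 → Jul 1, 2171 (153 left).
Jul has 31 days: +31 → Aug 1, 2171 (122 left).
Aug has 31 days: +31 → Sep 1, 2171 (91 left).
Sep has 30 days: +30 → Oct 1, 2171 (61 left).
Oct has 31 days: +31 → Nov 1, 2171 (30 left).
Nov has 30 days: +30 → Dec 1, 2171 (0 left).

December 1, 2171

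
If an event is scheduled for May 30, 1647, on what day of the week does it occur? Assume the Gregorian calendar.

Doomsday rule: the anchor day for the 1600s is Tuesday. For year 47: 47÷12 = 3 r 11, and 11÷4 = 2, so 3+11+2 = 16.
Tuesday + 16 ≡ Thursday — that's 1647's doomsday.
In May the doomsday date is May 9.
May 30 is 21 days after May 9; 21 mod 7 = 0, so Thursday + 0 = Thursday.

Thursday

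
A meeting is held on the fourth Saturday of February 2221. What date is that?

February 1, 2221 is a Thursday.
The first Saturday is therefore February 3 (2 days later).
The fourth Saturday is 3 + 3×7 = February 24.

February 24, 2221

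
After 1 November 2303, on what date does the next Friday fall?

November 6, 2303

Nov 1, 2303 is a Sunday.
From Sunday to the next Friday is 5 days.
Nov 1, 2303 + 5 = Nov 6, 2303.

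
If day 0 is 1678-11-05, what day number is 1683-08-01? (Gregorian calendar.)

1730

Nov 5, 1678 → Nov 5, 1679: 365 days.
Nov 5, 1679 → Nov 5, 1680: 366 days (Feb 29, 1680 is in that span).
Nov 5, 1680 → Nov 5, 1681: 365 days.
Nov 5, 1681 → Nov 5, 1682: 365 days.
Nov 5, 1682 → Dec 5, 1682: 30 days (November has 30).
Dec 5, 1682 → Jan 5, 1683: 31 days (December has 31).
Jan 5, 1683 → Feb 5, 1683: 31 days (January has 31).
Feb 5, 1683 → Mar 5, 1683: 28 days (February has 28).
Mar 5, 1683 → Apr 5, 1683: 31 days (March has 31).
Apr 5, 1683 → May 5, 1683: 30 days (April has 30).
May 5, 1683 → Jun 5, 1683: 31 days (May has 31).
Jun 5, 1683 → Jul 5, 1683: 30 days (June has 30).
Jul 5, 1683 → Aug 1, 1683: 27 days.
Total: 1730 days.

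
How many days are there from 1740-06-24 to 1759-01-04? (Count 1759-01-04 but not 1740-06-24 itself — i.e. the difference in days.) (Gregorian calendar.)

6768

Jun 24, 1740 → Jun 24, 1741: 365 days.
Jun 24, 1741 → Jun 24, 1742: 365 days.
Jun 24, 1742 → Jun 24, 1743: 365 days.
Jun 24, 1743 → Jun 24, 1744: 366 days (Feb 29, 1744 is in that span).
Jun 24, 1744 → Jun 24, 1745: 365 days.
Jun 24, 1745 → Jun 24, 1746: 365 days.
Jun 24, 1746 → Jun 24, 1747: 365 days.
Jun 24, 1747 → Jun 24, 1748: 366 days (Feb 29, 1748 is in that span).
Jun 24, 1748 → Jun 24, 1749: 365 days.
Jun 24, 1749 → Jun 24, 1750: 365 days.
Jun 24, 1750 → Jun 24, 1751: 365 days.
Jun 24, 1751 → Jun 24, 1752: 366 days (Feb 29, 1752 is in that span).
Jun 24, 1752 → Jun 24, 1753: 365 days.
Jun 24, 1753 → Jun 24, 1754: 365 days.
Jun 24, 1754 → Jun 24, 1755: 365 days.
Jun 24, 1755 → Jun 24, 1756: 366 days (Feb 29, 1756 is in that span).
Jun 24, 1756 → Jun 24, 1757: 365 days.
Jun 24, 1757 → Jun 24, 1758: 365 days.
Jun 24, 1758 → Jul 24, 1758: 30 days (June has 30).
Jul 24, 1758 → Aug 24, 1758: 31 days (July has 31).
Aug 24, 1758 → Sep 24, 1758: 31 days (August has 31).
Sep 24, 1758 → Oct 24, 1758: 30 days (September has 30).
Oct 24, 1758 → Nov 24, 1758: 31 days (October has 31).
Nov 24, 1758 → Dec 24, 1758: 30 days (November has 30).
Dec 24, 1758 → Jan 4, 1759: 11 days.
Total: 6768 days.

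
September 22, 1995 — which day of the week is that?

January 1, 1995 is a Sunday.
Jan 1, 1995 → Feb 1, 1995: 31 days (January has 31).
Feb 1, 1995 → Mar 1, 1995: 28 days (February has 28).
Mar 1, 1995 → Apr 1, 1995: 31 days (March has 31).
Apr 1, 1995 → May 1, 1995: 30 days (April has 30).
May 1, 1995 → Jun 1, 1995: 31 days (May has 31).
Jun 1, 1995 → Jul 1, 1995: 30 days (June has 30).
Jul 1, 1995 → Aug 1, 1995: 31 days (July has 31).
Aug 1, 1995 → Sep 1, 1995: 31 days (August has 31).
Sep 1, 1995 → Sep 22, 1995: 21 days.
Total: 264 days.
264 mod 7 = 5, so Sunday + 5 = Friday.

Friday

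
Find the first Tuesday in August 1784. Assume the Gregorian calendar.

August 3, 1784

August 1, 1784 is a Sunday.
The first Tuesday is therefore August 3 (2 days later).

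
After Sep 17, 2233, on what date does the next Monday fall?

Sep 17, 2233 is a Tuesday.
From Tuesday to the next Monday is 6 days.
Sep 17, 2233 + 6 = Sep 23, 2233.

September 23, 2233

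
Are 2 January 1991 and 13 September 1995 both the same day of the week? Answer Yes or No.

From Jan 2, 1991 to Sep 13, 1995 is 1715 days.
1715 mod 7 = 0, so they are the same weekday.
(Jan 2, 1991 is a Wednesday; Sep 13, 1995 is a Wednesday.)

Yes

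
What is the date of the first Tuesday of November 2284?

November 1, 2284 is a Saturday.
The first Tuesday is therefore November 4 (3 days later).

November 4, 2284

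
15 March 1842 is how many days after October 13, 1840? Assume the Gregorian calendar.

Oct 13, 1840 → Oct 13, 1841: 365 days.
Oct 13, 1841 → Nov 13, 1841: 31 days (October has 31).
Nov 13, 1841 → Dec 13, 1841: 30 days (November has 30).
Dec 13, 1841 → Jan 13, 1842: 31 days (December has 31).
Jan 13, 1842 → Feb 13, 1842: 31 days (January has 31).
Feb 13, 1842 → Mar 13, 1842: 28 days (February has 28).
Mar 13, 1842 → Mar 15, 1842: 2 days.
Total: 518 days.

518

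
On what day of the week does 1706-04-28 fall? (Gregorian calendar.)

Doomsday rule: the anchor day for the 1700s is Sunday. For year 06: 6÷12 = 0 r 6, and 6÷4 = 1, so 0+6+1 = 7.
Sunday + 7 ≡ Sunday — that's 1706's doomsday.
In April the doomsday date is Apr 4.
Apr 28 is 24 days after Apr 4; 24 mod 7 = 3, so Sunday + 3 = Wednesday.

Wednesday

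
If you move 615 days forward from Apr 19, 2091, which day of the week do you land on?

Apr 19, 2091 is a Thursday.
615 mod 7 = 6, so 615 days after a Thursday is Thursday + 6 = Wednesday.

Wednesday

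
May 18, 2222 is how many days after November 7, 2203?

6767

Nov 7, 2203 → Nov 7, 2204: 366 days (Feb 29, 2204 is in that span).
Nov 7, 2204 → Nov 7, 2205: 365 days.
Nov 7, 2205 → Nov 7, 2206: 365 days.
Nov 7, 2206 → Nov 7, 2207: 365 days.
Nov 7, 2207 → Nov 7, 2208: 366 days (Feb 29, 2208 is in that span).
Nov 7, 2208 → Nov 7, 2209: 365 days.
Nov 7, 2209 → Nov 7, 2210: 365 days.
Nov 7, 2210 → Nov 7, 2211: 365 days.
Nov 7, 2211 → Nov 7, 2212: 366 days (Feb 29, 2212 is in that span).
Nov 7, 2212 → Nov 7, 2213: 365 days.
Nov 7, 2213 → Nov 7, 2214: 365 days.
Nov 7, 2214 → Nov 7, 2215: 365 days.
Nov 7, 2215 → Nov 7, 2216: 366 days (Feb 29, 2216 is in that span).
Nov 7, 2216 → Nov 7, 2217: 365 days.
Nov 7, 2217 → Nov 7, 2218: 365 days.
Nov 7, 2218 → Nov 7, 2219: 365 days.
Nov 7, 2219 → Nov 7, 2220: 366 days (Feb 29, 2220 is in that span).
Nov 7, 2220 → Nov 7, 2221: 365 days.
Nov 7, 2221 → Dec 7, 2221: 30 days (November has 30).
Dec 7, 2221 → Jan 7, 2222: 31 days (December has 31).
Jan 7, 2222 → Feb 7, 2222: 31 days (January has 31).
Feb 7, 2222 → Mar 7, 2222: 28 days (February has 28).
Mar 7, 2222 → Apr 7, 2222: 31 days (March has 31).
Apr 7, 2222 → May 7, 2222: 30 days (April has 30).
May 7, 2222 → May 18, 2222: 11 days.
Total: 6767 days.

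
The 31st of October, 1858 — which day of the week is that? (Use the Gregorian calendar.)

Doomsday rule: the anchor day for the 1800s is Friday. For year 58: 58÷12 = 4 r 10, and 10÷4 = 2, so 4+10+2 = 16.
Friday + 16 ≡ Sunday — that's 1858's doomsday.
In October the doomsday date is Oct 10.
Oct 31 is 21 days after Oct 10; 21 mod 7 = 0, so Sunday + 0 = Sunday.

Sunday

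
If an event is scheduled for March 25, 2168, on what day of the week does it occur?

Friday

Doomsday rule: the anchor day for the 2100s is Sunday. For year 68: 68÷12 = 5 r 8, and 8÷4 = 2, so 5+8+2 = 15.
Sunday + 15 ≡ Monday — that's 2168's doomsday.
In March the doomsday date is Mar 14.
Mar 25 is 11 days after Mar 14; 11 mod 7 = 4, so Monday + 4 = Friday.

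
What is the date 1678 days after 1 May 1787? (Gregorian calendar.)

December 4, 1791

+366 (one year; includes Feb 29, 1788) → May 1, 1788 (1312 left).
+365 (one year) → May 1, 1789 (947 left).
+365 (one year) → May 1, 1790 (582 left).
+365 (one year) → May 1, 1791 (217 left).
May has 31 days: +31 → Jun 1, 1791 (186 left).
Jun has 30 days: +30 → Jul 1, 1791 (156 left).
Jul has 31 days: +31 → Aug 1, 1791 (125 left).
Aug has 31 days: +31 → Sep 1, 1791 (94 left).
Sep has 30 days: +30 → Oct 1, 1791 (64 left).
Oct has 31 days: +31 → Nov 1, 1791 (33 left).
Nov has 30 days: +30 → Dec 1, 1791 (3 left).
+3 → Dec 4, 1791.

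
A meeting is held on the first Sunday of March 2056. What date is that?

March 5, 2056

March 1, 2056 is a Wednesday.
The first Sunday is therefore March 5 (4 days later).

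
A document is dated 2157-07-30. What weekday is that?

Saturday

Doomsday rule: the anchor day for the 2100s is Sunday. For year 57: 57÷12 = 4 r 9, and 9÷4 = 2, so 4+9+2 = 15.
Sunday + 15 ≡ Monday — that's 2157's doomsday.
In July the doomsday date is Jul 11.
Jul 30 is 19 days after Jul 11; 19 mod 7 = 5, so Monday + 5 = Saturday.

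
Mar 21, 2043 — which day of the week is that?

Doomsday rule: the anchor day for the 2000s is Tuesday. For year 43: 43÷12 = 3 r 7, and 7÷4 = 1, so 3+7+1 = 11.
Tuesday + 11 ≡ Saturday — that's 2043's doomsday.
In March the doomsday date is Mar 14.
Mar 21 is 7 days after Mar 14; 7 mod 7 = 0, so Saturday + 0 = Saturday.

Saturday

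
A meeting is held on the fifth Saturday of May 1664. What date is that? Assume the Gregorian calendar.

May 31, 1664

May 1, 1664 is a Thursday.
The first Saturday is therefore May 3 (2 days later).
The fifth Saturday is 3 + 4×7 = May 31.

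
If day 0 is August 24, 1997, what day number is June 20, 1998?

300

Aug 24, 1997 → Sep 24, 1997: 31 days (August has 31).
Sep 24, 1997 → Oct 24, 1997: 30 days (September has 30).
Oct 24, 1997 → Nov 24, 1997: 31 days (October has 31).
Nov 24, 1997 → Dec 24, 1997: 30 days (November has 30).
Dec 24, 1997 → Jan 24, 1998: 31 days (December has 31).
Jan 24, 1998 → Feb 24, 1998: 31 days (January has 31).
Feb 24, 1998 → Mar 24, 1998: 28 days (February has 28).
Mar 24, 1998 → Apr 24, 1998: 31 days (March has 31).
Apr 24, 1998 → May 24, 1998: 30 days (April has 30).
May 24, 1998 → Jun 20, 1998: 27 days.
Total: 300 days.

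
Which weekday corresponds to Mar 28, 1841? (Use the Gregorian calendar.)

Doomsday rule: the anchor day for the 1800s is Friday. For year 41: 41÷12 = 3 r 5, and 5÷4 = 1, so 3+5+1 = 9.
Friday + 9 ≡ Sunday — that's 1841's doomsday.
In March the doomsday date is Mar 14.
Mar 28 is 14 days after Mar 14; 14 mod 7 = 0, so Sunday + 0 = Sunday.

Sunday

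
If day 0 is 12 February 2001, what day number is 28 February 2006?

1842

Feb 12, 2001 → Feb 12, 2002: 365 days.
Feb 12, 2002 → Feb 12, 2003: 365 days.
Feb 12, 2003 → Feb 12, 2004: 365 days.
Feb 12, 2004 → Feb 12, 2005: 366 days (Feb 29, 2004 is in that span).
Feb 12, 2005 → Mar 12, 2005: 28 days (February has 28).
Mar 12, 2005 → Apr 12, 2005: 31 days (March has 31).
Apr 12, 2005 → May 12, 2005: 30 days (April has 30).
May 12, 2005 → Jun 12, 2005: 31 days (May has 31).
Jun 12, 2005 → Jul 12, 2005: 30 days (June has 30).
Jul 12, 2005 → Aug 12, 2005: 31 days (July has 31).
Aug 12, 2005 → Sep 12, 2005: 31 days (August has 31).
Sep 12, 2005 → Oct 12, 2005: 30 days (September has 30).
Oct 12, 2005 → Nov 12, 2005: 31 days (October has 31).
Nov 12, 2005 → Dec 12, 2005: 30 days (November has 30).
Dec 12, 2005 → Jan 12, 2006: 31 days (December has 31).
Jan 12, 2006 → Feb 12, 2006: 31 days (January has 31).
Feb 12, 2006 → Feb 28, 2006: 16 days.
Total: 1842 days.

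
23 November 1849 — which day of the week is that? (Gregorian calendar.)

Doomsday rule: the anchor day for the 1800s is Friday. For year 49: 49÷12 = 4 r 1, and 1÷4 = 0, so 4+1+0 = 5.
Friday + 5 ≡ Wednesday — that's 1849's doomsday.
In November the doomsday date is Nov 7.
Nov 23 is 16 days after Nov 7; 16 mod 7 = 2, so Wednesday + 2 = Friday.

Friday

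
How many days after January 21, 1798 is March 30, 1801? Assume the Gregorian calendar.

Jan 21, 1798 → Jan 21, 1799: 365 days.
Jan 21, 1799 → Jan 21, 1800: 365 days.
Jan 21, 1800 → Jan 21, 1801: 365 days.
Jan 21, 1801 → Feb 21, 1801: 31 days (January has 31).
Feb 21, 1801 → Mar 21, 1801: 28 days (February has 28).
Mar 21, 1801 → Mar 30, 1801: 9 days.
Total: 1163 days.

1163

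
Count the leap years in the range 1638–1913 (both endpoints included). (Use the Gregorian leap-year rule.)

Multiples of 4 in [1638,1913]: 69.
Of those, multiples of 100: 3 (not leap unless ÷400).
Multiples of 400: 0.
Leap years = 69 − 3 + 0 = 66.

66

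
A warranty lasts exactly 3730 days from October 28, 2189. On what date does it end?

+365 (one year) → Oct 28, 2190 (3365 left).
+365 (one year) → Oct 28, 2191 (3000 left).
+366 (one year; includes Feb 29, 2192) → Oct 28, 2192 (2634 left).
+365 (one year) → Oct 28, 2193 (2269 left).
+365 (one year) → Oct 28, 2194 (1904 left).
+365 (one year) → Oct 28, 2195 (1539 left).
+366 (one year; includes Feb 29, 2196) → Oct 28, 2196 (1173 left).
+365 (one year) → Oct 28, 2197 (808 left).
+365 (one year) → Oct 28, 2198 (443 left).
+365 (one year) → Oct 28, 2199 (78 left).
Oct has 31 days: +4 → Nov 1, 2199 (74 left).
Nov has 30 days: +30 → Dec 1, 2199 (44 left).
Dec has 31 days: +31 → Jan 1, 2200 (13 left).
+13 → Jan 14, 2200.

January 14, 2200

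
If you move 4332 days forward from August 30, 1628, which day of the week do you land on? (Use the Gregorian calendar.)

First find the weekday of Aug 30, 1628. Doomsday rule: the anchor day for the 1600s is Tuesday. For year 28: 28÷12 = 2 r 4, and 4÷4 = 1, so 2+4+1 = 7.
Tuesday + 7 ≡ Tuesday — that's 1628's doomsday.
In August the doomsday date is Aug 8.
Aug 30 is 22 days after Aug 8; 22 mod 7 = 1, so Tuesday + 1 = Wednesday.
4332 mod 7 = 6, so 4332 days after a Wednesday is Wednesday + 6 = Tuesday.

Tuesday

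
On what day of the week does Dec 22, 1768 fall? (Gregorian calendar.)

Thursday

Doomsday rule: the anchor day for the 1700s is Sunday. For year 68: 68÷12 = 5 r 8, and 8÷4 = 2, so 5+8+2 = 15.
Sunday + 15 ≡ Monday — that's 1768's doomsday.
In December the doomsday date is Dec 12.
Dec 22 is 10 days after Dec 12; 10 mod 7 = 3, so Monday + 3 = Thursday.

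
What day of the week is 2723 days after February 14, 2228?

First find the weekday of Feb 14, 2228. Doomsday rule: the anchor day for the 2200s is Friday. For year 28: 28÷12 = 2 r 4, and 4÷4 = 1, so 2+4+1 = 7.
Friday + 7 ≡ Friday — that's 2228's doomsday.
In February the doomsday date is Feb 29 (2228 is a leap year (divisible by 4)).
Feb 14 is 15 days before Feb 29; 15 mod 7 = 1, so Friday − 1 = Thursday.
2723 mod 7 = 0, so 2723 days after a Thursday is Thursday + 0 = Thursday.

Thursday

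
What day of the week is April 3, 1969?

Thursday

Doomsday rule: the anchor day for the 1900s is Wednesday. For year 69: 69÷12 = 5 r 9, and 9÷4 = 2, so 5+9+2 = 16.
Wednesday + 16 ≡ Friday — that's 1969's doomsday.
In April the doomsday date is Apr 4.
Apr 3 is 1 day before Apr 4; 1 mod 7 = 1, so Friday − 1 = Thursday.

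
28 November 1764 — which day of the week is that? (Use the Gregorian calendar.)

Doomsday rule: the anchor day for the 1700s is Sunday. For year 64: 64÷12 = 5 r 4, and 4÷4 = 1, so 5+4+1 = 10.
Sunday + 10 ≡ Wednesday — that's 1764's doomsday.
In November the doomsday date is Nov 7.
Nov 28 is 21 days after Nov 7; 21 mod 7 = 0, so Wednesday + 0 = Wednesday.

Wednesday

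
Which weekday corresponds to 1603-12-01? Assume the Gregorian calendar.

Doomsday rule: the anchor day for the 1600s is Tuesday. For year 03: 3÷12 = 0 r 3, and 3÷4 = 0, so 0+3+0 = 3.
Tuesday + 3 ≡ Friday — that's 1603's doomsday.
In December the doomsday date is Dec 12.
Dec 1 is 11 days before Dec 12; 11 mod 7 = 4, so Friday − 4 = Monday.

Monday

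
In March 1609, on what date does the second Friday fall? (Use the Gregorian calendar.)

March 1, 1609 is a Sunday.
The first Friday is therefore March 6 (5 days later).
The second Friday is 6 + 1×7 = March 13.

March 13, 1609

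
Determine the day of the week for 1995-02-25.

Saturday

Doomsday rule: the anchor day for the 1900s is Wednesday. For year 95: 95÷12 = 7 r 11, and 11÷4 = 2, so 7+11+2 = 20.
Wednesday + 20 ≡ Tuesday — that's 1995's doomsday.
In February the doomsday date is Feb 28 (1995 is not a leap year).
Feb 25 is 3 days before Feb 28; 3 mod 7 = 3, so Tuesday − 3 = Saturday.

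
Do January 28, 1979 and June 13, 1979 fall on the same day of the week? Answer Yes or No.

No

From Jan 28, 1979 to Jun 13, 1979 is 136 days.
136 mod 7 = 3, so they are different weekdays.
(Jan 28, 1979 is a Sunday; Jun 13, 1979 is a Wednesday.)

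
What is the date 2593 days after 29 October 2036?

December 5, 2043

+365 (one year) → Oct 29, 2037 (2228 left).
+365 (one year) → Oct 29, 2038 (1863 left).
+365 (one year) → Oct 29, 2039 (1498 left).
+366 (one year; includes Feb 29, 2040) → Oct 29, 2040 (1132 left).
+365 (one year) → Oct 29, 2041 (767 left).
+365 (one year) → Oct 29, 2042 (402 left).
+365 (one year) → Oct 29, 2043 (37 left).
Oct has 31 days: +3 → Nov 1, 2043 (34 left).
Nov has 30 days: +30 → Dec 1, 2043 (4 left).
+4 → Dec 5, 2043.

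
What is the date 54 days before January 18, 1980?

November 25, 1979

−18 → Dec 31, 1979 (end of Dec, 31 days; 36 left).
−31 → Nov 30, 1979 (end of Nov, 30 days; 5 left).
−5 → Nov 25, 1979.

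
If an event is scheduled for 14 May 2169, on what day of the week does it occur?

Sunday

Doomsday rule: the anchor day for the 2100s is Sunday. For year 69: 69÷12 = 5 r 9, and 9÷4 = 2, so 5+9+2 = 16.
Sunday + 16 ≡ Tuesday — that's 2169's doomsday.
In May the doomsday date is May 9.
May 14 is 5 days after May 9; 5 mod 7 = 5, so Tuesday + 5 = Sunday.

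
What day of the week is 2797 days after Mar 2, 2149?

First find the weekday of Mar 2, 2149. Doomsday rule: the anchor day for the 2100s is Sunday. For year 49: 49÷12 = 4 r 1, and 1÷4 = 0, so 4+1+0 = 5.
Sunday + 5 ≡ Friday — that's 2149's doomsday.
In March the doomsday date is Mar 14.
Mar 2 is 12 days before Mar 14; 12 mod 7 = 5, so Friday − 5 = Sunday.
2797 mod 7 = 4, so 2797 days after a Sunday is Sunday + 4 = Thursday.

Thursday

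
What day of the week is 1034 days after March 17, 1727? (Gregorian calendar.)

Saturday

Mar 17, 1727 is a Monday.
1034 mod 7 = 5, so 1034 days after a Monday is Monday + 5 = Saturday.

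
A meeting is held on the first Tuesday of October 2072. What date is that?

October 1, 2072 is a Saturday.
The first Tuesday is therefore October 4 (3 days later).

October 4, 2072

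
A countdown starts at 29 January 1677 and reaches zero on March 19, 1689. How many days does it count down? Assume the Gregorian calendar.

4432

Jan 29, 1677 → Jan 29, 1678: 365 days.
Jan 29, 1678 → Jan 29, 1679: 365 days.
Jan 29, 1679 → Jan 29, 1680: 365 days.
Jan 29, 1680 → Jan 29, 1681: 366 days (Feb 29, 1680 is in that span).
Jan 29, 1681 → Jan 29, 1682: 365 days.
Jan 29, 1682 → Jan 29, 1683: 365 days.
Jan 29, 1683 → Jan 29, 1684: 365 days.
Jan 29, 1684 → Jan 29, 1685: 366 days (Feb 29, 1684 is in that span).
Jan 29, 1685 → Jan 29, 1686: 365 days.
Jan 29, 1686 → Jan 29, 1687: 365 days.
Jan 29, 1687 → Jan 29, 1688: 365 days.
Jan 29, 1688 → Jan 29, 1689: 366 days (Feb 29, 1688 is in that span).
Jan 29, 1689 → Feb 28, 1689: 30 days (January has 31).
Feb 28, 1689 → Mar 19, 1689: 19 days.
Total: 4432 days.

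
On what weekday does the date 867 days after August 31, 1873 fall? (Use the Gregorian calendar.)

Saturday

First find the weekday of Aug 31, 1873. Doomsday rule: the anchor day for the 1800s is Friday. For year 73: 73÷12 = 6 r 1, and 1÷4 = 0, so 6+1+0 = 7.
Friday + 7 ≡ Friday — that's 1873's doomsday.
In August the doomsday date is Aug 8.
Aug 31 is 23 days after Aug 8; 23 mod 7 = 2, so Friday + 2 = Sunday.
867 mod 7 = 6, so 867 days after a Sunday is Sunday + 6 = Saturday.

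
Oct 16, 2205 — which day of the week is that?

Doomsday rule: the anchor day for the 2200s is Friday. For year 05: 5÷12 = 0 r 5, and 5÷4 = 1, so 0+5+1 = 6.
Friday + 6 ≡ Thursday — that's 2205's doomsday.
In October the doomsday date is Oct 10.
Oct 16 is 6 days after Oct 10; 6 mod 7 = 6, so Thursday + 6 = Wednesday.

Wednesday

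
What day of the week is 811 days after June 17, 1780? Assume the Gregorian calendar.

Jun 17, 1780 is a Saturday.
811 mod 7 = 6, so 811 days after a Saturday is Saturday + 6 = Friday.

Friday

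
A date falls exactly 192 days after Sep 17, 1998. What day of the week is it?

First find the weekday of Sep 17, 1998. Doomsday rule: the anchor day for the 1900s is Wednesday. For year 98: 98÷12 = 8 r 2, and 2÷4 = 0, so 8+2+0 = 10.
Wednesday + 10 ≡ Saturday — that's 1998's doomsday.
In September the doomsday date is Sep 5.
Sep 17 is 12 days after Sep 5; 12 mod 7 = 5, so Saturday + 5 = Thursday.
192 mod 7 = 3, so 192 days after a Thursday is Thursday + 3 = Sunday.

Sunday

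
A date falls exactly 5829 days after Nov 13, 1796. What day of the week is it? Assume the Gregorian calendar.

Friday

Nov 13, 1796 is a Sunday.
5829 mod 7 = 5, so 5829 days after a Sunday is Sunday + 5 = Friday.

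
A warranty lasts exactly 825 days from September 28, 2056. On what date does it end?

+365 (one year) → Sep 28, 2057 (460 left).
+365 (one year) → Sep 28, 2058 (95 left).
Sep has 30 days: +3 → Oct 1, 2058 (92 left).
Oct has 31 days: +31 → Nov 1, 2058 (61 left).
Nov has 30 days: +30 → Dec 1, 2058 (31 left).
Dec has 31 days: +31 → Jan 1, 2059 (0 left).

January 1, 2059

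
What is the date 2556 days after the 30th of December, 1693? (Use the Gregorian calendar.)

December 30, 1700

+365 (one year) → Dec 30, 1694 (2191 left).
+365 (one year) → Dec 30, 1695 (1826 left).
+366 (one year; includes Feb 29, 1696) → Dec 30, 1696 (1460 left).
+365 (one year) → Dec 30, 1697 (1095 left).
+365 (one year) → Dec 30, 1698 (730 left).
+365 (one year) → Dec 30, 1699 (365 left).
Dec has 31 days: +2 → Jan 1, 1700 (363 left).
Jan has 31 days: +31 → Feb 1, 1700 (332 left).
Feb has 28 days: +28 → Mar 1, 1700 (304 left).
Mar has 31 days: +31 → Apr 1, 1700 (273 left).
Apr has 30 days: +30 → May 1, 1700 (243 left).
May has 31 days: +31 → Jun 1, 1700 (212 left).
Jun has 30 days: +30 → Jul 1, 1700 (182 left).
Jul has 31 days: +31 → Aug 1, 1700 (151 left).
Aug has 31 days: +31 → Sep 1, 1700 (120 left).
Sep has 30 days: +30 → Oct 1, 1700 (90 left).
Oct has 31 days: +31 → Nov 1, 1700 (59 left).
Nov has 30 days: +30 → Dec 1, 1700 (29 left).
+29 → Dec 30, 1700.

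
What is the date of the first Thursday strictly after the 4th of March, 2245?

March 6, 2245

Mar 4, 2245 is a Tuesday.
From Tuesday to the next Thursday is 2 days.
Mar 4, 2245 + 2 = Mar 6, 2245.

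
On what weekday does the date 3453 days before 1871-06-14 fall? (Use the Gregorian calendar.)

First find the weekday of Jun 14, 1871. Doomsday rule: the anchor day for the 1800s is Friday. For year 71: 71÷12 = 5 r 11, and 11÷4 = 2, so 5+11+2 = 18.
Friday + 18 ≡ Tuesday — that's 1871's doomsday.
In June the doomsday date is Jun 6.
Jun 14 is 8 days after Jun 6; 8 mod 7 = 1, so Tuesday + 1 = Wednesday.
3453 mod 7 = 2, so 3453 days before a Wednesday is Wednesday − 2 = Monday.

Monday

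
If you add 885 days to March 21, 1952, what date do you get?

+365 (one year) → Mar 21, 1953 (520 left).
+365 (one year) → Mar 21, 1954 (155 left).
Mar has 31 days: +11 → Apr 1, 1954 (144 left).
Apr has 30 days: +30 → May 1, 1954 (114 left).
May has 31 days: +31 → Jun 1, 1954 (83 left).
Jun has 30 days: +30 → Jul 1, 1954 (53 left).
Jul has 31 days: +31 → Aug 1, 1954 (22 left).
+22 → Aug 23, 1954.

August 23, 1954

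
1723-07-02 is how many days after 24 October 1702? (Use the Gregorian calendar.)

7556

Oct 24, 1702 → Oct 24, 1703: 365 days.
Oct 24, 1703 → Oct 24, 1704: 366 days (Feb 29, 1704 is in that span).
Oct 24, 1704 → Oct 24, 1705: 365 days.
Oct 24, 1705 → Oct 24, 1706: 365 days.
Oct 24, 1706 → Oct 24, 1707: 365 days.
Oct 24, 1707 → Oct 24, 1708: 366 days (Feb 29, 1708 is in that span).
Oct 24, 1708 → Oct 24, 1709: 365 days.
Oct 24, 1709 → Oct 24, 1710: 365 days.
Oct 24, 1710 → Oct 24, 1711: 365 days.
Oct 24, 1711 → Oct 24, 1712: 366 days (Feb 29, 1712 is in that span).
Oct 24, 1712 → Oct 24, 1713: 365 days.
Oct 24, 1713 → Oct 24, 1714: 365 days.
Oct 24, 1714 → Oct 24, 1715: 365 days.
Oct 24, 1715 → Oct 24, 1716: 366 days (Feb 29, 1716 is in that span).
Oct 24, 1716 → Oct 24, 1717: 365 days.
Oct 24, 1717 → Oct 24, 1718: 365 days.
Oct 24, 1718 → Oct 24, 1719: 365 days.
Oct 24, 1719 → Oct 24, 1720: 366 days (Feb 29, 1720 is in that span).
Oct 24, 1720 → Oct 24, 1721: 365 days.
Oct 24, 1721 → Oct 24, 1722: 365 days.
Oct 24, 1722 → Nov 24, 1722: 31 days (October has 31).
Nov 24, 1722 → Dec 24, 1722: 30 days (November has 30).
Dec 24, 1722 → Jan 24, 1723: 31 days (December has 31).
Jan 24, 1723 → Feb 24, 1723: 31 days (January has 31).
Feb 24, 1723 → Mar 24, 1723: 28 days (February has 28).
Mar 24, 1723 → Apr 24, 1723: 31 days (March has 31).
Apr 24, 1723 → May 24, 1723: 30 days (April has 30).
May 24, 1723 → Jun 24, 1723: 31 days (May has 31).
Jun 24, 1723 → Jul 2, 1723: 8 days.
Total: 7556 days.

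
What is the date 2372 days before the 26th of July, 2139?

January 26, 2133

−365 (one year) → Jul 26, 2138 (2007 left).
−365 (one year) → Jul 26, 2137 (1642 left).
−365 (one year) → Jul 26, 2136 (1277 left).
−366 (one year; includes Feb 29, 2136) → Jul 26, 2135 (911 left).
−365 (one year) → Jul 26, 2134 (546 left).
−365 (one year) → Jul 26, 2133 (181 left).
−26 → Jun 30, 2133 (end of Jun, 30 days; 155 left).
−30 → May 31, 2133 (end of May, 31 days; 125 left).
−31 → Apr 30, 2133 (end of Apr, 30 days; 94 left).
−30 → Mar 31, 2133 (end of Mar, 31 days; 64 left).
−31 → Feb 28, 2133 (end of Feb, 28 days; 33 left).
−28 → Jan 31, 2133 (end of Jan, 31 days; 5 left).
−5 → Jan 26, 2133.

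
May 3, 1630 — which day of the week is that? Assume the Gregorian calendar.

Doomsday rule: the anchor day for the 1600s is Tuesday. For year 30: 30÷12 = 2 r 6, and 6÷4 = 1, so 2+6+1 = 9.
Tuesday + 9 ≡ Thursday — that's 1630's doomsday.
In May the doomsday date is May 9.
May 3 is 6 days before May 9; 6 mod 7 = 6, so Thursday − 6 = Friday.

Friday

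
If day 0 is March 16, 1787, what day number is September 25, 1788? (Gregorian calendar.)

559

Mar 16, 1787 → Mar 16, 1788: 366 days (Feb 29, 1788 is in that span).
Mar 16, 1788 → Apr 16, 1788: 31 days (March has 31).
Apr 16, 1788 → May 16, 1788: 30 days (April has 30).
May 16, 1788 → Jun 16, 1788: 31 days (May has 31).
Jun 16, 1788 → Jul 16, 1788: 30 days (June has 30).
Jul 16, 1788 → Aug 16, 1788: 31 days (July has 31).
Aug 16, 1788 → Sep 16, 1788: 31 days (August has 31).
Sep 16, 1788 → Sep 25, 1788: 9 days.
Total: 559 days.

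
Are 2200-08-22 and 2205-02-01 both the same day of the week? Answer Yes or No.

Yes

From Aug 22, 2200 to Feb 1, 2205 is 1624 days.
1624 mod 7 = 0, so they are the same weekday.
(Aug 22, 2200 is a Friday; Feb 1, 2205 is a Friday.)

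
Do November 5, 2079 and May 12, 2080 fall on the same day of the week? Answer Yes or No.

From Nov 5, 2079 to May 12, 2080 is 189 days.
189 mod 7 = 0, so they are the same weekday.
(Nov 5, 2079 is a Sunday; May 12, 2080 is a Sunday.)

Yes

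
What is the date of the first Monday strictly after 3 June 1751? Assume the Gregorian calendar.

June 7, 1751

Jun 3, 1751 is a Thursday.
From Thursday to the next Monday is 4 days.
Jun 3, 1751 + 4 = Jun 7, 1751.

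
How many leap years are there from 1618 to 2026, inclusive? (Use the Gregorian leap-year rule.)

99

Multiples of 4 in [1618,2026]: 102.
Of those, multiples of 100: 4 (not leap unless ÷400).
Multiples of 400: 1.
Leap years = 102 − 4 + 1 = 99.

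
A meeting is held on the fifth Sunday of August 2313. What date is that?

August 1, 2313 is a Friday.
The first Sunday is therefore August 3 (2 days later).
The fifth Sunday is 3 + 4×7 = August 31.

August 31, 2313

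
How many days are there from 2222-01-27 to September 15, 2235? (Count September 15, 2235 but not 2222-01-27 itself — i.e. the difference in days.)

Jan 27, 2222 → Jan 27, 2223: 365 days.
Jan 27, 2223 → Jan 27, 2224: 365 days.
Jan 27, 2224 → Jan 27, 2225: 366 days (Feb 29, 2224 is in that span).
Jan 27, 2225 → Jan 27, 2226: 365 days.
Jan 27, 2226 → Jan 27, 2227: 365 days.
Jan 27, 2227 → Jan 27, 2228: 365 days.
Jan 27, 2228 → Jan 27, 2229: 366 days (Feb 29, 2228 is in that span).
Jan 27, 2229 → Jan 27, 2230: 365 days.
Jan 27, 2230 → Jan 27, 2231: 365 days.
Jan 27, 2231 → Jan 27, 2232: 365 days.
Jan 27, 2232 → Jan 27, 2233: 366 days (Feb 29, 2232 is in that span).
Jan 27, 2233 → Jan 27, 2234: 365 days.
Jan 27, 2234 → Jan 27, 2235: 365 days.
Jan 27, 2235 → Feb 27, 2235: 31 days (January has 31).
Feb 27, 2235 → Mar 27, 2235: 28 days (February has 28).
Mar 27, 2235 → Apr 27, 2235: 31 days (March has 31).
Apr 27, 2235 → May 27, 2235: 30 days (April has 30).
May 27, 2235 → Jun 27, 2235: 31 days (May has 31).
Jun 27, 2235 → Jul 27, 2235: 30 days (June has 30).
Jul 27, 2235 → Aug 27, 2235: 31 days (July has 31).
Aug 27, 2235 → Sep 15, 2235: 19 days.
Total: 4979 days.

4979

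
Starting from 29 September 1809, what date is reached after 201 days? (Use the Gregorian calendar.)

April 18, 1810

Sep has 30 days: +2 → Oct 1, 1809 (199 left).
Oct has 31 days: +31 → Nov 1, 1809 (168 left).
Nov has 30 days: +30 → Dec 1, 1809 (138 left).
Dec has 31 days: +31 → Jan 1, 1810 (107 left).
Jan has 31 days: +31 → Feb 1, 1810 (76 left).
Feb has 28 days: +28 → Mar 1, 1810 (48 left).
Mar has 31 days: +31 → Apr 1, 1810 (17 left).
+17 → Apr 18, 1810.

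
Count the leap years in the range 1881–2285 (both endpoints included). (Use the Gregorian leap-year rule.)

98

Multiples of 4 in [1881,2285]: 101.
Of those, multiples of 100: 4 (not leap unless ÷400).
Multiples of 400: 1.
Leap years = 101 − 4 + 1 = 98.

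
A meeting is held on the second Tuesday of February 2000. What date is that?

February 1, 2000 is a Tuesday.
The first Tuesday is therefore February 1 (same day).
The second Tuesday is 1 + 1×7 = February 8.

February 8, 2000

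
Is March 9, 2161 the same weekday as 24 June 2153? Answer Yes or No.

From Jun 24, 2153 to Mar 9, 2161 is 2815 days.
2815 mod 7 = 1, so they are different weekdays.
(Jun 24, 2153 is a Sunday; Mar 9, 2161 is a Monday.)

No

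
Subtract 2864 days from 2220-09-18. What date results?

November 15, 2212

−366 (one year; includes Feb 29, 2220) → Sep 18, 2219 (2498 left).
−365 (one year) → Sep 18, 2218 (2133 left).
−365 (one year) → Sep 18, 2217 (1768 left).
−365 (one year) → Sep 18, 2216 (1403 left).
−366 (one year; includes Feb 29, 2216) → Sep 18, 2215 (1037 left).
−365 (one year) → Sep 18, 2214 (672 left).
−365 (one year) → Sep 18, 2213 (307 left).
−18 → Aug 31, 2213 (end of Aug, 31 days; 289 left).
−31 → Jul 31, 2213 (end of Jul, 31 days; 258 left).
−31 → Jun 30, 2213 (end of Jun, 30 days; 227 left).
−30 → May 31, 2213 (end of May, 31 days; 197 left).
−31 → Apr 30, 2213 (end of Apr, 30 days; 166 left).
−30 → Mar 31, 2213 (end of Mar, 31 days; 136 left).
−31 → Feb 28, 2213 (end of Feb, 28 days; 105 left).
−28 → Jan 31, 2213 (end of Jan, 31 days; 77 left).
−31 → Dec 31, 2212 (end of Dec, 31 days; 46 left).
−31 → Nov 30, 2212 (end of Nov, 30 days; 15 left).
−15 → Nov 15, 2212.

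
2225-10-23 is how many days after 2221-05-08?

1629

May 8, 2221 → May 8, 2222: 365 days.
May 8, 2222 → May 8, 2223: 365 days.
May 8, 2223 → May 8, 2224: 366 days (Feb 29, 2224 is in that span).
May 8, 2224 → May 8, 2225: 365 days.
May 8, 2225 → Jun 8, 2225: 31 days (May has 31).
Jun 8, 2225 → Jul 8, 2225: 30 days (June has 30).
Jul 8, 2225 → Aug 8, 2225: 31 days (July has 31).
Aug 8, 2225 → Sep 8, 2225: 31 days (August has 31).
Sep 8, 2225 → Oct 8, 2225: 30 days (September has 30).
Oct 8, 2225 → Oct 23, 2225: 15 days.
Total: 1629 days.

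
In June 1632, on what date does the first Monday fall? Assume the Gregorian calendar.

June 7, 1632

June 1, 1632 is a Tuesday.
The first Monday is therefore June 7 (6 days later).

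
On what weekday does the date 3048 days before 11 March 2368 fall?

First find the weekday of Mar 11, 2368. Doomsday rule: the anchor day for the 2300s is Wednesday. For year 68: 68÷12 = 5 r 8, and 8÷4 = 2, so 5+8+2 = 15.
Wednesday + 15 ≡ Thursday — that's 2368's doomsday.
In March the doomsday date is Mar 14.
Mar 11 is 3 days before Mar 14; 3 mod 7 = 3, so Thursday − 3 = Monday.
3048 mod 7 = 3, so 3048 days before a Monday is Monday − 3 = Friday.

Friday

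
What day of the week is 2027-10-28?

Thursday

Doomsday rule: the anchor day for the 2000s is Tuesday. For year 27: 27÷12 = 2 r 3, and 3÷4 = 0, so 2+3+0 = 5.
Tuesday + 5 ≡ Sunday — that's 2027's doomsday.
In October the doomsday date is Oct 10.
Oct 28 is 18 days after Oct 10; 18 mod 7 = 4, so Sunday + 4 = Thursday.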